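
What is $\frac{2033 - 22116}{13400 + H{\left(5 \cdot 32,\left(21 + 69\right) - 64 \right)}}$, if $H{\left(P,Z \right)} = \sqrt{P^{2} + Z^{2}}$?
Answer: $- \frac{67278050}{44883431} + \frac{20083 \sqrt{6569}}{89766862} \approx -1.4808$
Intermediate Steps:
$\frac{2033 - 22116}{13400 + H{\left(5 \cdot 32,\left(21 + 69\right) - 64 \right)}} = \frac{2033 - 22116}{13400 + \sqrt{\left(5 \cdot 32\right)^{2} + \left(\left(21 + 69\right) - 64\right)^{2}}} = - \frac{20083}{13400 + \sqrt{160^{2} + \left(90 - 64\right)^{2}}} = - \frac{20083}{13400 + \sqrt{25600 + 26^{2}}} = - \frac{20083}{13400 + \sqrt{25600 + 676}} = - \frac{20083}{13400 + \sqrt{26276}} = - \frac{20083}{13400 + 2 \sqrt{6569}}$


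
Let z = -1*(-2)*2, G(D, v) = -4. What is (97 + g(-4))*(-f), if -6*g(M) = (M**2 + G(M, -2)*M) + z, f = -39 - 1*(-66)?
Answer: -2457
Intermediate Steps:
f = 27 (f = -39 + 66 = 27)
z = 4 (z = 2*2 = 4)
g(M) = -2/3 - M**2/6 + 2*M/3 (g(M) = -((M**2 - 4*M) + 4)/6 = -(4 + M**2 - 4*M)/6 = -2/3 - M**2/6 + 2*M/3)
(97 + g(-4))*(-f) = (97 + (-2/3 - 1/6*(-4)**2 + (2/3)*(-4)))*(-1*27) = (97 + (-2/3 - 1/6*16 - 8/3))*(-27) = (97 + (-2/3 - 8/3 - 8/3))*(-27) = (97 - 6)*(-27) = 91*(-27) = -2457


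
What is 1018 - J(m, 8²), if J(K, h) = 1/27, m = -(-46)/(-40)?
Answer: 27485/27 ≈ 1018.0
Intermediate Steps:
m = -23/20 (m = -(-46)*(-1)/40 = -1*23/20 = -23/20 ≈ -1.1500)
J(K, h) = 1/27
1018 - J(m, 8²) = 1018 - 1*1/27 = 1018 - 1/27 = 27485/27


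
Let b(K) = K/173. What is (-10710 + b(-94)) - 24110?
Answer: -6023954/173 ≈ -34821.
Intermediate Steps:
b(K) = K/173 (b(K) = K*(1/173) = K/173)
(-10710 + b(-94)) - 24110 = (-10710 + (1/173)*(-94)) - 24110 = (-10710 - 94/173) - 24110 = -1852924/173 - 24110 = -6023954/173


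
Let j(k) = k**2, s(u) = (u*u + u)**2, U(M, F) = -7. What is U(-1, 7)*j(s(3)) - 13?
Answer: -145165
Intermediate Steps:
s(u) = (u + u**2)**2 (s(u) = (u**2 + u)**2 = (u + u**2)**2)
U(-1, 7)*j(s(3)) - 13 = -7*81*(1 + 3)**4 - 13 = -7*(9*4**2)**2 - 13 = -7*(9*16)**2 - 13 = -7*144**2 - 13 = -7*20736 - 13 = -145152 - 13 = -145165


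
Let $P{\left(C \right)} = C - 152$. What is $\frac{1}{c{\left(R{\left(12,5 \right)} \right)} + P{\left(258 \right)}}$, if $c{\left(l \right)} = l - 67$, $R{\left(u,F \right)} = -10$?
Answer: $\frac{1}{29} \approx 0.034483$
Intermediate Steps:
$c{\left(l \right)} = -67 + l$ ($c{\left(l \right)} = l - 67 = -67 + l$)
$P{\left(C \right)} = -152 + C$
$\frac{1}{c{\left(R{\left(12,5 \right)} \right)} + P{\left(258 \right)}} = \frac{1}{\left(-67 - 10\right) + \left(-152 + 258\right)} = \frac{1}{-77 + 106} = \frac{1}{29}$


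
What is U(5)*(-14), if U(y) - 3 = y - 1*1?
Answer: -98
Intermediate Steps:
U(y) = 2 + y (U(y) = 3 + (y - 1*1) = 3 + (y - 1) = 3 + (-1 + y) = 2 + y)
U(5)*(-14) = (2 + 5)*(-14) = 7*(-14) = -98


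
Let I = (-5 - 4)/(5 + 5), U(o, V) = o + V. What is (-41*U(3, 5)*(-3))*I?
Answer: -4428/5 ≈ -885.60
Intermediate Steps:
U(o, V) = V + o
I = -9/10 ≈ -0.90000
(-41*U(3, 5)*(-3))*I = -41*(5 + 3)*(-3)*(-9/10) = -328*(-3)*(-9/10) = -41*(-24)*(-9/10) = 984*(-9/10) = -4428/5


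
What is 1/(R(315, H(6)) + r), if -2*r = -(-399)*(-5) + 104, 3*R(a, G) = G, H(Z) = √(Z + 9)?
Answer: 11346/10727623 - 4*√15/10727623 ≈ 0.0010562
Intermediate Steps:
H(Z) = √(9 + Z)
R(a, G) = G/3
r = 1891/2 (r = -(-(-399)*(-5) + 104)/2 = -(-133*15 + 104)/2 = -(-1995 + 104)/2 = -½*(-1891) = 1891/2 ≈ 945.50)
1/(R(315, H(6)) + r) = 1/(√(9 + 6)/3 + 1891/2) = 1/(√15/3 + 1891/2) = 1/(1891/2 + √15/3)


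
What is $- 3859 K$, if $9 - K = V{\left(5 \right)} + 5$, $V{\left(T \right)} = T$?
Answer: $3859$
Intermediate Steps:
$K = -1$ ($K = 9 - \left(5 + 5\right) = 9 - 10 = -1$)
$- 3859 K = \left(-3859\right) \left(-1\right) = 3859$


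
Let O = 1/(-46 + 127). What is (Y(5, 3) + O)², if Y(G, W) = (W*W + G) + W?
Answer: 1898884/6561 ≈ 289.42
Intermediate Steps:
O = 1/81 ≈ 0.012346
Y(G, W) = G + W + W² (Y(G, W) = (W² + G) + W = (G + W²) + W = G + W + W²)
(Y(5, 3) + O)² = ((5 + 3 + 3²) + 1/81)² = ((5 + 3 + 9) + 1/81)² = (17 + 1/81)² = (1378/81)² = 1898884/6561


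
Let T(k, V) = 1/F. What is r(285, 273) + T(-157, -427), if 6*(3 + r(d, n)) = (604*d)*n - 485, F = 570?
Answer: 744067186/95 ≈ 7.8323e+6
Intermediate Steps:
T(k, V) = 1/570
r(d, n) = -503/6 + 302*d*n/3 (r(d, n) = -3 + ((604*d)*n - 485)/6 = -3 + (604*d*n - 485)/6 = -3 + (-485 + 604*d*n)/6 = -3 + (-485/6 + 302*d*n/3) = -503/6 + 302*d*n/3)
r(285, 273) + T(-157, -427) = (-503/6 + (302/3)*285*273) + 1/570 = (-503/6 + 7832370) + 1/570 = 46993717/6 + 1/570 = 744067186/95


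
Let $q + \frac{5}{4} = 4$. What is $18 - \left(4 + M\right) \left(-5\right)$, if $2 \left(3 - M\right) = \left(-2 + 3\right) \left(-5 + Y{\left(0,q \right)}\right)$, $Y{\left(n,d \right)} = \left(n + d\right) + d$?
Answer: $\frac{207}{4} \approx 51.75$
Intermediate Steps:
$q = \frac{11}{4}$ ($q = - \frac{5}{4} + 4 = \frac{11}{4} \approx 2.75$)
$Y{\left(n,d \right)} = n + 2 d$ ($Y{\left(n,d \right)} = \left(d + n\right) + d = n + 2 d$)
$M = \frac{11}{4}$ ($M = 3 - \frac{\left(-2 + 3\right) \left(-5 + \left(0 + 2 \cdot \frac{11}{4}\right)\right)}{2} = 3 - \frac{1 \left(-5 + \left(0 + \frac{11}{2}\right)\right)}{2} = 3 - \frac{1 \left(-5 + \frac{11}{2}\right)}{2} = 3 - \frac{1 \cdot \frac{1}{2}}{2} = 3 - \frac{1}{4} = \frac{11}{4} \approx 2.75$)
$18 - \left(4 + M\right) \left(-5\right) = 18 - \left(4 + \frac{11}{4}\right) \left(-5\right) = 18 - \frac{27}{4} \left(-5\right) = 18 - - \frac{135}{4} = 18 + \frac{135}{4} = \frac{207}{4}$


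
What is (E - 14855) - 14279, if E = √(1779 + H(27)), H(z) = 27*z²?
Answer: -29134 + 7*√438 ≈ -28988.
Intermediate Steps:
E = 7*√438 (E = √(1779 + 27*27²) = √(1779 + 27*729) = √(1779 + 19683) = √21462 = 7*√438 ≈ 146.50)
(E - 14855) - 14279 = (7*√438 - 14855) - 14279 = (-14855 + 7*√438) - 14279 = -29134 + 7*√438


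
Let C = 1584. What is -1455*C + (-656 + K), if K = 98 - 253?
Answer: -2305531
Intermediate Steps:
K = -155
-1455*C + (-656 + K) = -1455*1584 + (-656 - 155) = -2304720 - 811 = -2305531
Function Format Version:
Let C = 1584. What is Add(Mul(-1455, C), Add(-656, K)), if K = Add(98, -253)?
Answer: -2305531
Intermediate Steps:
K = -155
Add(Mul(-1455, C), Add(-656, K)) = Add(Mul(-1455, 1584), Add(-656, -155)) = Add(-2304720, -811) = -2305531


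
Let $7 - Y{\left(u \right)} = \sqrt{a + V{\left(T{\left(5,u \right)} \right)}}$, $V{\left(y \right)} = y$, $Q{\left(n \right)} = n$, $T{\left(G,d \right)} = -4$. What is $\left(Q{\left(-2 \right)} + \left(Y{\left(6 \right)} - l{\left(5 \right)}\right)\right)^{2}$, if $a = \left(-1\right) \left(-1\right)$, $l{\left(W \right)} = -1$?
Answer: $\left(6 - i \sqrt{3}\right)^{2} \approx 33.0 - 20.785 i$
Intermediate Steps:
$a = 1$
$Y{\left(u \right)} = 7 - i \sqrt{3}$ ($Y{\left(u \right)} = 7 - \sqrt{1 - 4} = 7 - \sqrt{-3} = 7 - i \sqrt{3}$)
$\left(Q{\left(-2 \right)} + \left(Y{\left(6 \right)} - l{\left(5 \right)}\right)\right)^{2} = \left(-2 + \left(\left(7 - i \sqrt{3}\right) - -1\right)\right)^{2} = \left(-2 + \left(\left(7 - i \sqrt{3}\right) + 1\right)\right)^{2} = \left(-2 + \left(8 - i \sqrt{3}\right)\right)^{2} = \left(6 - i \sqrt{3}\right)^{2}$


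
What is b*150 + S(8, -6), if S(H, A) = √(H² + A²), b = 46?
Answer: 6910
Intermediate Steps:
S(H, A) = √(A² + H²)
b*150 + S(8, -6) = 46*150 + √((-6)² + 8²) = 6900 + √(36 + 64) = 6900 + √100 = 6900 + 10 = 6910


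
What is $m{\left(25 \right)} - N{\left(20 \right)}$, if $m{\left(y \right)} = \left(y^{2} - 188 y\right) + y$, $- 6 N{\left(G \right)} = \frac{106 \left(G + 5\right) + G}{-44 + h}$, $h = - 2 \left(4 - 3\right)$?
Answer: $- \frac{186745}{46} \approx -4059.7$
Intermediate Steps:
$h = -2$ ($h = \left(-2\right) 1 = -2$)
$N{\left(G \right)} = \frac{265}{138} + \frac{107 G}{276}$ ($N{\left(G \right)} = - \frac{\left(106 \left(G + 5\right) + G\right) \frac{1}{-44 - 2}}{6} = - \frac{\left(106 \left(5 + G\right) + G\right) \frac{1}{-46}}{6} = - \frac{\left(\left(530 + 106 G\right) + G\right) \left(- \frac{1}{46}\right)}{6} = - \frac{\left(530 + 107 G\right) \left(- \frac{1}{46}\right)}{6} = - \frac{- \frac{265}{23} - \frac{107 G}{46}}{6} = \frac{265}{138} + \frac{107 G}{276}$)
$m{\left(y \right)} = y^{2} - 187 y$
$m{\left(25 \right)} - N{\left(20 \right)} = 25 \left(-187 + 25\right) - \left(\frac{265}{138} + \frac{107}{276} \cdot 20\right) = 25 \left(-162\right) - \left(\frac{265}{138} + \frac{535}{69}\right) = -4050 - \frac{445}{46} = - \frac{186745}{46}$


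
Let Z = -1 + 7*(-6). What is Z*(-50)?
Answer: 2150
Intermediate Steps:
Z = -43 (Z = -1 - 42 = -43)
Z*(-50) = -43*(-50) = 2150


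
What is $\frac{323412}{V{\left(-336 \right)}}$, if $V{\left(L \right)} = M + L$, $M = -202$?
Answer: $- \frac{161706}{269} \approx -601.14$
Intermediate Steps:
$V{\left(L \right)} = -202 + L$
$\frac{323412}{V{\left(-336 \right)}} = \frac{323412}{-202 - 336} = \frac{323412}{-538} = 323412 \left(- \frac{1}{538}\right) = - \frac{161706}{269}$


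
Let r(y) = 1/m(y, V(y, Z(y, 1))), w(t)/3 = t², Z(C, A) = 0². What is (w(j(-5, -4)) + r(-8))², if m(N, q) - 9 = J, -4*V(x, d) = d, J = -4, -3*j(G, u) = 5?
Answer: 16384/225 ≈ 72.818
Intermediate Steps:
Z(C, A) = 0
j(G, u) = -5/3 (j(G, u) = -⅓*5 = -5/3)
V(x, d) = -d/4
m(N, q) = 5 (m(N, q) = 9 - 4 = 5)
w(t) = 3*t²
r(y) = ⅕ (r(y) = 1/5 = ⅕)
(w(j(-5, -4)) + r(-8))² = (3*(-5/3)² + ⅕)² = (3*(25/9) + ⅕)² = (25/3 + ⅕)² = (128/15)² = 16384/225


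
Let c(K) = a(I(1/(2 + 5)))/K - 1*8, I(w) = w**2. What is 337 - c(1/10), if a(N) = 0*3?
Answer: 345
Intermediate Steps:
a(N) = 0
c(K) = -8 (c(K) = 0/K - 1*8 = 0 - 8 = -8)
337 - c(1/10) = 337 - 1*(-8) = 337 + 8 = 345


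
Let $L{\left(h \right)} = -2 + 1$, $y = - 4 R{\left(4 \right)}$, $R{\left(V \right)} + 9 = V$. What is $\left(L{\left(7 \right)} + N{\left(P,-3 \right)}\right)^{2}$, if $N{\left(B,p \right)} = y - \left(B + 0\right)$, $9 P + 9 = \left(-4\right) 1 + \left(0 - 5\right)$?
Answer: $441$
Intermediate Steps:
$R{\left(V \right)} = -9 + V$
$P = -2$ ($P = -1 + \frac{\left(-4\right) 1 + \left(0 - 5\right)}{9} = -1 + \frac{-4 + \left(0 - 5\right)}{9} = -1 + \frac{-4 - 5}{9} = -1 + \frac{1}{9} \left(-9\right) = -1 - 1 = -2$)
$y = 20$ ($y = - 4 \left(-9 + 4\right) = \left(-4\right) \left(-5\right) = 20$)
$L{\left(h \right)} = -1$
$N{\left(B,p \right)} = 20 - B$ ($N{\left(B,p \right)} = 20 - \left(B + 0\right) = 20 - B$)
$\left(L{\left(7 \right)} + N{\left(P,-3 \right)}\right)^{2} = \left(-1 + \left(20 - -2\right)\right)^{2} = \left(-1 + \left(20 + 2\right)\right)^{2} = \left(-1 + 22\right)^{2} = 21^{2} = 441$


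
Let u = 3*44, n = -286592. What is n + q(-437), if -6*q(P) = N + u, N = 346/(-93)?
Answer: -79965133/279 ≈ -2.8661e+5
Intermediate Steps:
N = -346/93 (N = 346*(-1/93) = -346/93 ≈ -3.7204)
u = 132
q(P) = -5965/279 (q(P) = -(-346/93 + 132)/6 = -1/6*11930/93 = -5965/279)
n + q(-437) = -286592 - 5965/279 = -79965133/279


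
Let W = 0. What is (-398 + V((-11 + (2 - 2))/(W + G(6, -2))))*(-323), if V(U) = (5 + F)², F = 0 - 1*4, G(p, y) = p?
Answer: 128231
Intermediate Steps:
F = -4 (F = 0 - 4 = -4)
V(U) = 1 (V(U) = (5 - 4)² = 1² = 1)
(-398 + V((-11 + (2 - 2))/(W + G(6, -2))))*(-323) = (-398 + 1)*(-323) = -397*(-323) = 128231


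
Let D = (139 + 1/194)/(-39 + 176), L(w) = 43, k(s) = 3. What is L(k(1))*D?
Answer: 1159581/26578 ≈ 43.629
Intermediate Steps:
D = 26967/26578 (D = (139 + 1/194)/137 = (26967/194)*(1/137) = 26967/26578 ≈ 1.0146)
L(k(1))*D = 43*(26967/26578) = 1159581/26578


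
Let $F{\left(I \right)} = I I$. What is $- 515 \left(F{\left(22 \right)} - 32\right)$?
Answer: $-232780$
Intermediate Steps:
$F{\left(I \right)} = I^{2}$
$- 515 \left(F{\left(22 \right)} - 32\right) = - 515 \left(22^{2} - 32\right) = - 515 \left(484 - 32\right) = \left(-515\right) 452 = -232780$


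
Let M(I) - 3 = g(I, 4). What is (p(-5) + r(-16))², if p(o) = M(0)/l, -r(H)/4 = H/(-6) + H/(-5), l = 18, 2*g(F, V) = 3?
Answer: 1940449/3600 ≈ 539.01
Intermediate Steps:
g(F, V) = 3/2 (g(F, V) = (½)*3 = 3/2)
M(I) = 9/2 (M(I) = 3 + 3/2 = 9/2)
r(H) = 22*H/15 (r(H) = -4*(H/(-6) + H/(-5)) = -4*(H*(-⅙) + H*(-⅕)) = -4*(-H/6 - H/5) = -(-22)*H/15 = 22*H/15)
p(o) = ¼ (p(o) = (9/2)/18 = (9/2)*(1/18) = ¼)
(p(-5) + r(-16))² = (¼ + (22/15)*(-16))² = (¼ - 352/15)² = (-1393/60)² = 1940449/3600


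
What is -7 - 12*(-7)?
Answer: 77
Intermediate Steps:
-7 - 12*(-7) = -7 + 84 = 77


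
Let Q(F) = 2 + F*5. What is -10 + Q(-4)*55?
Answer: -1000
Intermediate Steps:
Q(F) = 2 + 5*F
-10 + Q(-4)*55 = -10 + (2 + 5*(-4))*55 = -10 + (2 - 20)*55 = -10 - 18*55 = -10 - 990 = -1000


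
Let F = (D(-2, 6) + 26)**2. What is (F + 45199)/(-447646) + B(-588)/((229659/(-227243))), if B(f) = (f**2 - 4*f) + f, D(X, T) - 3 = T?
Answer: -5891676733234040/17134322119 ≈ -3.4385e+5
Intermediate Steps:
D(X, T) = 3 + T
B(f) = f**2 - 3*f
F = 1225 (F = ((3 + 6) + 26)**2 = (9 + 26)**2 = 35**2 = 1225)
(F + 45199)/(-447646) + B(-588)/((229659/(-227243))) = (1225 + 45199)/(-447646) + (-588*(-3 - 588))/((229659/(-227243))) = 46424*(-1/447646) + (-588*(-591))/((229659*(-1/227243))) = -23212/223823 + 347508/(-229659/227243) = -23212/223823 + 347508*(-227243/229659) = -23212/223823 - 26322920148/76553 = -5891676733234040/17134322119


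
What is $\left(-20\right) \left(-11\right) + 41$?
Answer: $261$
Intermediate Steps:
$\left(-20\right) \left(-11\right) + 41 = 220 + 41 = 261$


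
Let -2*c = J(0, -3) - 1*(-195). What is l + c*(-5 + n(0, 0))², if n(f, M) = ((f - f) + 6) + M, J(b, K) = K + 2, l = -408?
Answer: -505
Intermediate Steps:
J(b, K) = 2 + K
n(f, M) = 6 + M (n(f, M) = (0 + 6) + M = 6 + M)
c = -97 (c = -((2 - 3) - 1*(-195))/2 = -(-1 + 195)/2 = -½*194 = -97)
l + c*(-5 + n(0, 0))² = -408 - 97*(-5 + (6 + 0))² = -408 - 97*(-5 + 6)² = -408 - 97*1² = -408 - 97*1 = -408 - 97 = -505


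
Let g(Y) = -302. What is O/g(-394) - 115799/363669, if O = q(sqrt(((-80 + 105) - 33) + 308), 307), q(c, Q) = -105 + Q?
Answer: -54216218/54914019 ≈ -0.98729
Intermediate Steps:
O = 202 (O = -105 + 307 = 202)
O/g(-394) - 115799/363669 = 202/(-302) - 115799/363669 = 202*(-1/302) - 115799*1/363669 = -101/151 - 115799/363669 = -54216218/54914019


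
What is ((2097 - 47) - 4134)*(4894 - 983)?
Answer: -8150524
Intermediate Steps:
((2097 - 47) - 4134)*(4894 - 983) = (2050 - 4134)*3911 = -2084*3911 = -8150524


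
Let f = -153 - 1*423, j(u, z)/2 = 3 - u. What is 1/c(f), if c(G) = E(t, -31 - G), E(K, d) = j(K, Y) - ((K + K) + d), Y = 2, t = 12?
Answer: -1/587 ≈ -0.0017036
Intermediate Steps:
j(u, z) = 6 - 2*u (j(u, z) = 2*(3 - u) = 6 - 2*u)
E(K, d) = 6 - d - 4*K (E(K, d) = (6 - 2*K) - ((K + K) + d) = (6 - 2*K) - (2*K + d) = (6 - 2*K) - (d + 2*K) = (6 - 2*K) + (-d - 2*K) = 6 - d - 4*K)
f = -576 (f = -153 - 423 = -576)
c(G) = -11 + G (c(G) = 6 - (-31 - G) - 4*12 = 6 + (31 + G) - 48 = -11 + G)
1/c(f) = 1/(-11 - 576) = 1/(-587) = -1/587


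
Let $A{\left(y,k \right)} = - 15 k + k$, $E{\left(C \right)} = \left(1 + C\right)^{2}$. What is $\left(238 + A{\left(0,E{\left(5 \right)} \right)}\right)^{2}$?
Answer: $70756$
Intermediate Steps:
$A{\left(y,k \right)} = - 14 k$
$\left(238 + A{\left(0,E{\left(5 \right)} \right)}\right)^{2} = \left(238 - 14 \left(1 + 5\right)^{2}\right)^{2} = \left(238 - 14 \cdot 6^{2}\right)^{2} = \left(238 - 504\right)^{2} = \left(-266\right)^{2} = 70756$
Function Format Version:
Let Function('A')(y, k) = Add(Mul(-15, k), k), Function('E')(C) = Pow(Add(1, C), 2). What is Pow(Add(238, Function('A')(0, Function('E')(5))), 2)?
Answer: 70756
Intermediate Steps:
Function('A')(y, k) = Mul(-14, k)
Pow(Add(238, Function('A')(0, Function('E')(5))), 2) = Pow(Add(238, Mul(-14, Pow(Add(1, 5), 2))), 2) = Pow(Add(238, Mul(-14, Pow(6, 2))), 2) = Pow(Add(238, Mul(-14, 36)), 2) = Pow(Add(238, -504), 2) = Pow(-266, 2) = 70756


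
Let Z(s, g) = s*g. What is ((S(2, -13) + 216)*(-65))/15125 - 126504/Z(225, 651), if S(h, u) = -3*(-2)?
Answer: -511366/281325 ≈ -1.8177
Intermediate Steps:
S(h, u) = 6
Z(s, g) = g*s
((S(2, -13) + 216)*(-65))/15125 - 126504/Z(225, 651) = ((6 + 216)*(-65))/15125 - 126504/(651*225) = (222*(-65))*(1/15125) - 126504/146475 = -14430*1/15125 - 126504*1/146475 = -2886/3025 - 2008/2325 = -511366/281325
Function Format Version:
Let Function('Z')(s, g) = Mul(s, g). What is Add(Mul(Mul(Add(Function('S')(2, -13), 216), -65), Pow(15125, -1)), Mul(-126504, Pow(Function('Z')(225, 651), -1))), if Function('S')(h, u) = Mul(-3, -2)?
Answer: Rational(-511366, 281325) ≈ -1.8177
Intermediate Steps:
Function('S')(h, u) = 6
Function('Z')(s, g) = Mul(g, s)
Add(Mul(Mul(Add(Function('S')(2, -13), 216), -65), Pow(15125, -1)), Mul(-126504, Pow(Function('Z')(225, 651), -1))) = Add(Mul(Mul(Add(6, 216), -65), Pow(15125, -1)), Mul(-126504, Pow(Mul(651, 225), -1))) = Add(Mul(Mul(222, -65), Rational(1, 15125)), Mul(-126504, Pow(146475, -1))) = Add(Mul(-14430, Rational(1, 15125)), Mul(-126504, Rational(1, 146475))) = Add(Rational(-2886, 3025), Rational(-2008, 2325)) = Rational(-511366, 281325)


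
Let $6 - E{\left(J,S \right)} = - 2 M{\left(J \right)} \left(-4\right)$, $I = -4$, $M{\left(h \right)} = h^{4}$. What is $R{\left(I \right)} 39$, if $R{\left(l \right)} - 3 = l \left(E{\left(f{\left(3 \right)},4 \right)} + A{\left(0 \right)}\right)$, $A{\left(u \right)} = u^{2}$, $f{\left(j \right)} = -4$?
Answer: $318669$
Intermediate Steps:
$E{\left(J,S \right)} = 6 - 8 J^{4}$ ($E{\left(J,S \right)} = 6 - - 2 J^{4} \left(-4\right) = 6 - 8 J^{4}$)
$R{\left(l \right)} = 3 - 2042 l$ ($R{\left(l \right)} = 3 + l \left(\left(6 - 8 \left(-4\right)^{4}\right) + 0^{2}\right) = 3 + l \left(\left(6 - 2048\right) + 0\right) = 3 + l \left(-2042 + 0\right) = 3 + l \left(-2042\right) = 3 - 2042 l$)
$R{\left(I \right)} 39 = \left(3 - -8168\right) 39 = \left(3 + 8168\right) 39 = 8171 \cdot 39 = 318669$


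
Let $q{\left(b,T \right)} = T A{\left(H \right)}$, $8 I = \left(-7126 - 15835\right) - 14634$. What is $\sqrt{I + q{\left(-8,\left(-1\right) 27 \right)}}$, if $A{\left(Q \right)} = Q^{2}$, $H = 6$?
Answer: $\frac{i \sqrt{90742}}{4} \approx 75.309 i$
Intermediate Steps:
$I = - \frac{37595}{8}$ ($I = \frac{\left(-7126 - 15835\right) - 14634}{8} = \frac{-22961 - 14634}{8} = \frac{1}{8} \left(-37595\right) = - \frac{37595}{8} \approx -4699.4$)
$q{\left(b,T \right)} = 36 T$ ($q{\left(b,T \right)} = T 6^{2} = T 36 = 36 T$)
$\sqrt{I + q{\left(-8,\left(-1\right) 27 \right)}} = \sqrt{- \frac{37595}{8} + 36 \left(\left(-1\right) 27\right)} = \sqrt{- \frac{37595}{8} + 36 \left(-27\right)} = \sqrt{- \frac{37595}{8} - 972} = \sqrt{- \frac{45371}{8}} = \frac{i \sqrt{90742}}{4}$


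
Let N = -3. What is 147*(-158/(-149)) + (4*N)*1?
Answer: 21438/149 ≈ 143.88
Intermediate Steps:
147*(-158/(-149)) + (4*N)*1 = 147*(-158/(-149)) + (4*(-3))*1 = 147*(-158*(-1/149)) - 12*1 = 147*(158/149) - 12 = 23226/149 - 12 = 21438/149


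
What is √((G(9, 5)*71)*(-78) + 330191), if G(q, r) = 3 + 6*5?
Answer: √147437 ≈ 383.98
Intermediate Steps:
G(q, r) = 33 (G(q, r) = 3 + 30 = 33)
√((G(9, 5)*71)*(-78) + 330191) = √((33*71)*(-78) + 330191) = √(2343*(-78) + 330191) = √(-182754 + 330191) = √147437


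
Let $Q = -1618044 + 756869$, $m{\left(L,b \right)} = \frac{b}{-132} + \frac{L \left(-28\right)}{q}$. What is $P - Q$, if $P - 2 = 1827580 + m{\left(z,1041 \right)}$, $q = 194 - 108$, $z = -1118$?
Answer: $\frac{118320977}{44} \approx 2.6891 \cdot 10^{6}$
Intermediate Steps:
$q = 86$
$m{\left(L,b \right)} = - \frac{14 L}{43} - \frac{b}{132}$ ($m{\left(L,b \right)} = \frac{b}{-132} + \frac{L \left(-28\right)}{86} = b \left(- \frac{1}{132}\right) + - 28 L \frac{1}{86} = - \frac{b}{132} - \frac{14 L}{43} = - \frac{14 L}{43} - \frac{b}{132}$)
$P = \frac{80429277}{44}$ ($P = 2 + \left(1827580 - - \frac{15669}{44}\right) = 2 + \left(1827580 + \left(364 - \frac{347}{44}\right)\right) = 2 + \left(1827580 + \frac{15669}{44}\right) = 2 + \frac{80429189}{44} = \frac{80429277}{44} \approx 1.8279 \cdot 10^{6}$)
$Q = -861175$
$P - Q = \frac{80429277}{44} - -861175 = \frac{80429277}{44} + 861175 = \frac{118320977}{44}$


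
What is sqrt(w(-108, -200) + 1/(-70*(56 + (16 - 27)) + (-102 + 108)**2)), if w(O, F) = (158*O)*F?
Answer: sqrt(3677100882854)/1038 ≈ 1847.4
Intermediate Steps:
w(O, F) = 158*F*O
sqrt(w(-108, -200) + 1/(-70*(56 + (16 - 27)) + (-102 + 108)**2)) = sqrt(158*(-200)*(-108) + 1/(-70*(56 + (16 - 27)) + (-102 + 108)**2)) = sqrt(3412800 + 1/(-70*(56 - 11) + 6**2)) = sqrt(3412800 + 1/(-70*45 + 36)) = sqrt(3412800 + 1/(-3150 + 36)) = sqrt(3412800 + 1/(-3114)) = sqrt(3412800 - 1/3114) = sqrt(10627459199/3114) = sqrt(3677100882854)/1038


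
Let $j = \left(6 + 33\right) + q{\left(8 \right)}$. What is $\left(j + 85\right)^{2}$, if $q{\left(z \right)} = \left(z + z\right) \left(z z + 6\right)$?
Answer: $1547536$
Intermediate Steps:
$q{\left(z \right)} = 2 z \left(6 + z^{2}\right)$ ($q{\left(z \right)} = 2 z \left(z^{2} + 6\right) = 2 z \left(6 + z^{2}\right)$)
$j = 1159$ ($j = \left(6 + 33\right) + 2 \cdot 8 \left(6 + 8^{2}\right) = 39 + 2 \cdot 8 \left(6 + 64\right) = 39 + 2 \cdot 8 \cdot 70 = 39 + 1120 = 1159$)
$\left(j + 85\right)^{2} = \left(1159 + 85\right)^{2} = 1244^{2} = 1547536$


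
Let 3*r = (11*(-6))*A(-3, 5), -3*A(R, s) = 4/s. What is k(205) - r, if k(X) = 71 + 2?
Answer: 1007/15 ≈ 67.133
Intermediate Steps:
k(X) = 73
A(R, s) = -4/(3*s)
r = 88/15 (r = ((11*(-6))*(-4/3/5))/3 = (-(-88)/5)/3 = (-66*(-4/15))/3 = (⅓)*(88/5) = 88/15 ≈ 5.8667)
k(205) - r = 73 - 1*88/15 = 73 - 88/15 = 1007/15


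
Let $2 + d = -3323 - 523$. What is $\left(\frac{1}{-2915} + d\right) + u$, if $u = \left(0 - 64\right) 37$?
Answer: $- \frac{18119641}{2915} \approx -6216.0$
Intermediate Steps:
$d = -3848$ ($d = -2 - 3846 = -3848$)
$u = -2368$ ($u = \left(-64\right) 37 = -2368$)
$\left(\frac{1}{-2915} + d\right) + u = \left(\frac{1}{-2915} - 3848\right) - 2368 = \left(- \frac{1}{2915} - 3848\right) - 2368 = - \frac{11216921}{2915} - 2368 = - \frac{18119641}{2915}$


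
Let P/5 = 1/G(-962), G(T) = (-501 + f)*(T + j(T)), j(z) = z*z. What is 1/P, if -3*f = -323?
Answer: -218177752/3 ≈ -7.2726e+7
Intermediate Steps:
f = 323/3 (f = -⅓*(-323) = 323/3 ≈ 107.67)
j(z) = z²
G(T) = -1180*T/3 - 1180*T²/3 (G(T) = (-501 + 323/3)*(T + T²) = -1180*(T + T²)/3 = -1180*T/3 - 1180*T²/3)
P = -3/218177752 (P = 5/(((1180/3)*(-962)*(-1 - 1*(-962)))) = 5/(((1180/3)*(-962)*(-1 + 962))) = 5/(((1180/3)*(-962)*961)) = 5/(-1090888760/3) = 5*(-3/1090888760) = -3/218177752 ≈ -1.3750e-8)
1/P = 1/(-3/218177752) = -218177752/3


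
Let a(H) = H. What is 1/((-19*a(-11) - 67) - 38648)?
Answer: -1/38506 ≈ -2.5970e-5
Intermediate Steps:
1/((-19*a(-11) - 67) - 38648) = 1/((-19*(-11) - 67) - 38648) = 1/((209 - 67) - 38648) = 1/(142 - 38648) = 1/(-38506) = -1/38506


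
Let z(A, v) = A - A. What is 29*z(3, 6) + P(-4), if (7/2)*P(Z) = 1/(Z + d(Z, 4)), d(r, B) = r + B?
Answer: -1/14 ≈ -0.071429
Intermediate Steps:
z(A, v) = 0
d(r, B) = B + r
P(Z) = 2/(7*(4 + 2*Z)) (P(Z) = 2/(7*(Z + (4 + Z))) = 2/(7*(4 + 2*Z)))
29*z(3, 6) + P(-4) = 29*0 + 1/(7*(2 - 4)) = 0 + (1/7)/(-2) = 0 + (1/7)*(-1/2) = 0 - 1/14 = -1/14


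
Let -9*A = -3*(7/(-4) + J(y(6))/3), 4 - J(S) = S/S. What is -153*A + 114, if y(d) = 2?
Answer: 609/4 ≈ 152.25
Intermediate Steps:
J(S) = 3 (J(S) = 4 - S/S = 4 - 1*1 = 4 - 1 = 3)
A = -1/4 (A = -(-1)*(7/(-4) + 3/3)/3 = -(-1)*(7*(-1/4) + 3*(1/3))/3 = -(-1)*(-7/4 + 1)/3 = -(-1)*(-3)/(3*4) = -1/9*9/4 = -1/4 ≈ -0.25000)
-153*A + 114 = -153*(-1/4) + 114 = 153/4 + 114 = 609/4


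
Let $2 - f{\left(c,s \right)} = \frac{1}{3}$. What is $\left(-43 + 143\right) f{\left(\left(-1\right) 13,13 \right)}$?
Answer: $\frac{500}{3} \approx 166.67$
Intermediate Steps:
$f{\left(c,s \right)} = \frac{5}{3}$ ($f{\left(c,s \right)} = 2 - \frac{1}{3} = \frac{5}{3}$)
$\left(-43 + 143\right) f{\left(\left(-1\right) 13,13 \right)} = \left(-43 + 143\right) \frac{5}{3} = 100 \cdot \frac{5}{3} = \frac{500}{3}$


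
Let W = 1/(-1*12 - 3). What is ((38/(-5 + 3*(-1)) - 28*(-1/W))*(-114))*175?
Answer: 16947525/2 ≈ 8.4738e+6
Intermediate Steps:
W = -1/15 (W = 1/(-12 - 3) = 1/(-15) = -1/15 ≈ -0.066667)
((38/(-5 + 3*(-1)) - 28*(-1/W))*(-114))*175 = ((38/(-5 + 3*(-1)) - 28/((-1/15*(-1))))*(-114))*175 = ((38/(-5 - 3) - 28/1/15)*(-114))*175 = ((38/(-8) - 28*15)*(-114))*175 = ((38*(-⅛) - 420)*(-114))*175 = ((-19/4 - 420)*(-114))*175 = -1699/4*(-114)*175 = (96843/2)*175 = 16947525/2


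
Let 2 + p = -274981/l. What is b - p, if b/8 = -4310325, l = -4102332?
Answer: -141459065493517/4102332 ≈ -3.4483e+7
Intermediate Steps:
b = -34482600 (b = 8*(-4310325) = -34482600)
p = -7929683/4102332 (p = -2 - 274981/(-4102332) = -2 - 274981*(-1/4102332) = -2 + 274981/4102332 = -7929683/4102332 ≈ -1.9330)
b - p = -34482600 - 1*(-7929683/4102332) = -34482600 + 7929683/4102332 = -141459065493517/4102332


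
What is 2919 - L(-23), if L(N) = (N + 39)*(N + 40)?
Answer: 2647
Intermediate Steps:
L(N) = (39 + N)*(40 + N)
2919 - L(-23) = 2919 - (1560 + (-23)**2 + 79*(-23)) = 2919 - (1560 + 529 - 1817) = 2919 - 1*272 = 2919 - 272 = 2647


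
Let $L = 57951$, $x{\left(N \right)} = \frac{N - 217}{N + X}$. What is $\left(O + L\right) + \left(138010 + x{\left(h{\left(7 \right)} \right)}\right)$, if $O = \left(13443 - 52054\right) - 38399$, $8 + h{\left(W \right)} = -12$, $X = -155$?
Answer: $\frac{20816662}{175} \approx 1.1895 \cdot 10^{5}$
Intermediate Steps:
$h{\left(W \right)} = -20$ ($h{\left(W \right)} = -8 - 12 = -20$)
$x{\left(N \right)} = \frac{-217 + N}{-155 + N}$ ($x{\left(N \right)} = \frac{N - 217}{N - 155} = \frac{-217 + N}{-155 + N}$)
$O = -77010$ ($O = -38611 - 38399 = -77010$)
$\left(O + L\right) + \left(138010 + x{\left(h{\left(7 \right)} \right)}\right) = \left(-77010 + 57951\right) + \left(138010 + \frac{-217 - 20}{-155 - 20}\right) = -19059 + \left(138010 + \frac{1}{-175} \left(-237\right)\right) = -19059 + \left(138010 - - \frac{237}{175}\right) = -19059 + \left(138010 + \frac{237}{175}\right) = -19059 + \frac{24151987}{175} = \frac{20816662}{175}$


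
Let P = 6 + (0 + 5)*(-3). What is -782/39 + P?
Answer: -1133/39 ≈ -29.051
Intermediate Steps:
P = -9 (P = 6 + 5*(-3) = 6 - 15 = -9)
-782/39 + P = -782/39 - 9 = -1133/39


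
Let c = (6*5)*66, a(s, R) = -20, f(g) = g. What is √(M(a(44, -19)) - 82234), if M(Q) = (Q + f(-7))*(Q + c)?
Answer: I*√135154 ≈ 367.63*I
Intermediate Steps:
c = 1980 (c = 30*66 = 1980)
M(Q) = (-7 + Q)*(1980 + Q) (M(Q) = (Q - 7)*(Q + 1980) = (-7 + Q)*(1980 + Q))
√(M(a(44, -19)) - 82234) = √((-13860 + (-20)² + 1973*(-20)) - 82234) = √((-13860 + 400 - 39460) - 82234) = √(-52920 - 82234) = √(-135154) = I*√135154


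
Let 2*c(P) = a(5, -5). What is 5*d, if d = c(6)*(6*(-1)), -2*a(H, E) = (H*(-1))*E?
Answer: 375/2 ≈ 187.50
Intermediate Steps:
a(H, E) = E*H/2 (a(H, E) = -H*(-1)*E/2 = -(-H)*E/2 = -(-1)*E*H/2 = E*H/2)
c(P) = -25/4 (c(P) = ((1/2)*(-5)*5)/2 = (1/2)*(-25/2) = -25/4)
d = 75/2 (d = -75*(-1)/2 = -25/4*(-6) = 75/2 ≈ 37.500)
5*d = 5*(75/2) = 375/2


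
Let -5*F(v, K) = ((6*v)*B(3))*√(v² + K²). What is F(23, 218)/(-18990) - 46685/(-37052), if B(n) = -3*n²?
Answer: 46685/37052 - 207*√48053/5275 ≈ -7.3422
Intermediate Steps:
F(v, K) = 162*v*√(K² + v²)/5 (F(v, K) = -(6*v)*(-3*3²)*√(v² + K²)/5 = -(6*v)*(-3*9)*√(K² + v²)/5 = -(6*v)*(-27)*√(K² + v²)/5 = -(-162*v)*√(K² + v²)/5 = -(-162)*v*√(K² + v²)/5 = 162*v*√(K² + v²)/5)
F(23, 218)/(-18990) - 46685/(-37052) = ((162/5)*23*√(218² + 23²))/(-18990) - 46685/(-37052) = ((162/5)*23*√(47524 + 529))*(-1/18990) - 46685*(-1/37052) = ((162/5)*23*√48053)*(-1/18990) + 46685/37052 = (3726*√48053/5)*(-1/18990) + 46685/37052 = -207*√48053/5275 + 46685/37052 = 46685/37052 - 207*√48053/5275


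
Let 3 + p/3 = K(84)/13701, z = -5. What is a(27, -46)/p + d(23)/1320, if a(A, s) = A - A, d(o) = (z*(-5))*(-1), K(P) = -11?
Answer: -5/264 ≈ -0.018939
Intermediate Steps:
d(o) = -25 (d(o) = -5*(-5)*(-1) = 25*(-1) = -25)
p = -41114/4567 (p = -9 + 3*(-11/13701) = -9 - 11/4567 = -41114/4567 ≈ -9.0024)
a(A, s) = 0
a(27, -46)/p + d(23)/1320 = 0/(-41114/4567) - 25/1320 = 0*(-4567/41114) - 25*1/1320 = 0 - 5/264 = -5/264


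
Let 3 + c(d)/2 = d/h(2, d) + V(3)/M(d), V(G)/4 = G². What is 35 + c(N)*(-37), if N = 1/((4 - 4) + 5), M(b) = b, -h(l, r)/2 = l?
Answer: -130593/10 ≈ -13059.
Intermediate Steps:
h(l, r) = -2*l
V(G) = 4*G²
N = ⅕ (N = 1/(0 + 5) = 1/5 = ⅕ ≈ 0.20000)
c(d) = -6 + 72/d - d/2 (c(d) = -6 + 2*(d/((-2*2)) + (4*3²)/d) = -6 + 2*(d/(-4) + (4*9)/d) = -6 + 2*(d*(-¼) + 36/d) = -6 + 2*(-d/4 + 36/d) = -6 + 2*(36/d - d/4) = -6 + (72/d - d/2) = -6 + 72/d - d/2)
35 + c(N)*(-37) = 35 + (-6 + 72/(⅕) - ½*⅕)*(-37) = 35 + (-6 + 72*5 - ⅒)*(-37) = 35 + (-6 + 360 - ⅒)*(-37) = 35 + (3539/10)*(-37) = 35 - 130943/10 = -130593/10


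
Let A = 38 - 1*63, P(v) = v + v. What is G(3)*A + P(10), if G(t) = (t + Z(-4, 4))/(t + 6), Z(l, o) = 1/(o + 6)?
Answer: 205/18 ≈ 11.389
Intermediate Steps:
P(v) = 2*v
Z(l, o) = 1/(6 + o)
A = -25 (A = 38 - 63 = -25)
G(t) = (1/10 + t)/(6 + t) (G(t) = (t + 1/(6 + 4))/(t + 6) = (t + 1/10)/(6 + t) = (1/10 + t)/(6 + t))
G(3)*A + P(10) = ((1/10 + 3)/(6 + 3))*(-25) + 2*10 = ((31/10)/9)*(-25) + 20 = ((1/9)*(31/10))*(-25) + 20 = (31/90)*(-25) + 20 = -155/18 + 20 = 205/18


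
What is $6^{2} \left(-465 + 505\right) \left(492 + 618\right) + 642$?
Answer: $1599042$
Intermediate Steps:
$6^{2} \left(-465 + 505\right) \left(492 + 618\right) + 642 = 36 \cdot 40 \cdot 1110 + 642 = 36 \cdot 44400 + 642 = 1598400 + 642 = 1599042$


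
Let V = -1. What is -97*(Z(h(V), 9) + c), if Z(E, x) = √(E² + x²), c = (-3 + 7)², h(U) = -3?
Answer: -1552 - 291*√10 ≈ -2472.2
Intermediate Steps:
c = 16 (c = 4² = 16)
-97*(Z(h(V), 9) + c) = -97*(√((-3)² + 9²) + 16) = -97*(√(9 + 81) + 16) = -97*(√90 + 16) = -97*(3*√10 + 16) = -97*(16 + 3*√10) = -1552 - 291*√10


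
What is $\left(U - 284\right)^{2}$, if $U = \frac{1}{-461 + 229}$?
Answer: $\frac{4341360321}{53824} \approx 80659.0$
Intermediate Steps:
$U = - \frac{1}{232}$ ($U = \frac{1}{-232} = - \frac{1}{232} \approx -0.0043103$)
$\left(U - 284\right)^{2} = \left(- \frac{1}{232} - 284\right)^{2} = \left(- \frac{65889}{232}\right)^{2} = \frac{4341360321}{53824}$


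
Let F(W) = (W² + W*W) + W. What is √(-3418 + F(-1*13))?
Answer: I*√3093 ≈ 55.615*I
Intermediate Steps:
F(W) = W + 2*W² (F(W) = (W² + W²) + W = 2*W² + W = W + 2*W²)
√(-3418 + F(-1*13)) = √(-3418 + (-1*13)*(1 + 2*(-1*13))) = √(-3418 - 13*(1 + 2*(-13))) = √(-3418 - 13*(1 - 26)) = √(-3418 - 13*(-25)) = √(-3418 + 325) = √(-3093) = I*√3093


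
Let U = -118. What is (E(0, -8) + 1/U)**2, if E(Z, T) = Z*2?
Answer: 1/13924 ≈ 7.1818e-5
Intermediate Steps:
E(Z, T) = 2*Z
(E(0, -8) + 1/U)**2 = (2*0 + 1/(-118))**2 = (0 - 1/118)**2 = (-1/118)**2 = 1/13924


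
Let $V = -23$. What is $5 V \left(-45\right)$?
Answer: $5175$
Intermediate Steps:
$5 V \left(-45\right) = 5 \left(-23\right) \left(-45\right) = \left(-115\right) \left(-45\right) = 5175$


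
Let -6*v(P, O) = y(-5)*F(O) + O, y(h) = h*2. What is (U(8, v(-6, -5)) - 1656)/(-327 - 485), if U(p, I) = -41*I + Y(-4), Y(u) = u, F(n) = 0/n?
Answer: 10165/4872 ≈ 2.0864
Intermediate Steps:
F(n) = 0
y(h) = 2*h
v(P, O) = -O/6 (v(P, O) = -((2*(-5))*0 + O)/6 = -(-10*0 + O)/6 = -(0 + O)/6 = -O/6)
U(p, I) = -4 - 41*I (U(p, I) = -41*I - 4 = -4 - 41*I)
(U(8, v(-6, -5)) - 1656)/(-327 - 485) = ((-4 - (-41)*(-5)/6) - 1656)/(-327 - 485) = ((-4 - 41*5/6) - 1656)/(-812) = ((-4 - 205/6) - 1656)*(-1/812) = (-229/6 - 1656)*(-1/812) = -10165/6*(-1/812) = 10165/4872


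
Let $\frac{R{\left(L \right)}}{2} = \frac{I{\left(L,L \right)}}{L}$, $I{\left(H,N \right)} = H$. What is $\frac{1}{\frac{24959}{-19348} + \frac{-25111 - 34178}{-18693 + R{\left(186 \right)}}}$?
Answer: $\frac{361633468}{680614903} \approx 0.53133$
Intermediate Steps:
$R{\left(L \right)} = 2$ ($R{\left(L \right)} = 2 \frac{L}{L} = 2 \cdot 1 = 2$)
$\frac{1}{\frac{24959}{-19348} + \frac{-25111 - 34178}{-18693 + R{\left(186 \right)}}} = \frac{1}{\frac{24959}{-19348} + \frac{-25111 - 34178}{-18693 + 2}} = \frac{1}{24959 \left(- \frac{1}{19348}\right) - \frac{59289}{-18691}} = \frac{1}{- \frac{24959}{19348} - - \frac{59289}{18691}} = \frac{1}{- \frac{24959}{19348} + \frac{59289}{18691}} = \frac{1}{\frac{680614903}{361633468}} = \frac{361633468}{680614903}$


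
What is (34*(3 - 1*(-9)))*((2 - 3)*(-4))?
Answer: 1632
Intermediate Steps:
(34*(3 - 1*(-9)))*((2 - 3)*(-4)) = (34*(3 + 9))*(-1*(-4)) = (34*12)*4 = 408*4 = 1632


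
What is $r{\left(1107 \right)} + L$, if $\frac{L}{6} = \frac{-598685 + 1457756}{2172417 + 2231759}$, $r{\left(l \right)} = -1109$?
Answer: $- \frac{2439538379}{2202088} \approx -1107.8$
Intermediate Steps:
$L = \frac{2577213}{2202088}$ ($L = 6 \frac{-598685 + 1457756}{2172417 + 2231759} = 6 \cdot \frac{859071}{4404176} = \frac{2577213}{2202088} \approx 1.1703$)
$r{\left(1107 \right)} + L = -1109 + \frac{2577213}{2202088} = - \frac{2439538379}{2202088}$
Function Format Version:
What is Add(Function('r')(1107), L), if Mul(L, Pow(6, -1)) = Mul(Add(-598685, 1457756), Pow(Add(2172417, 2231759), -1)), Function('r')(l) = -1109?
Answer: Rational(-2439538379, 2202088) ≈ -1107.8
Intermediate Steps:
L = Rational(2577213, 2202088) (L = Mul(6, Mul(Add(-598685, 1457756), Pow(Add(2172417, 2231759), -1))) = Mul(6, Mul(859071, Pow(4404176, -1))) = Mul(6, Mul(859071, Rational(1, 4404176))) = Mul(6, Rational(859071, 4404176)) = Rational(2577213, 2202088) ≈ 1.1703)
Add(Function('r')(1107), L) = Add(-1109, Rational(2577213, 2202088)) = Rational(-2439538379, 2202088)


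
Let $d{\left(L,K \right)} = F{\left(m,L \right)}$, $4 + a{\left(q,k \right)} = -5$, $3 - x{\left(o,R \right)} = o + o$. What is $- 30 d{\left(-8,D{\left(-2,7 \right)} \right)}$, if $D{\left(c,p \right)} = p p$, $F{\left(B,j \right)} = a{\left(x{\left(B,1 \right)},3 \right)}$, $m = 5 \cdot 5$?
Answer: $270$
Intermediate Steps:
$x{\left(o,R \right)} = 3 - 2 o$ ($x{\left(o,R \right)} = 3 - \left(o + o\right) = 3 - 2 o$)
$m = 25$
$a{\left(q,k \right)} = -9$ ($a{\left(q,k \right)} = -4 - 5 = -9$)
$F{\left(B,j \right)} = -9$
$D{\left(c,p \right)} = p^{2}$
$d{\left(L,K \right)} = -9$
$- 30 d{\left(-8,D{\left(-2,7 \right)} \right)} = \left(-30\right) \left(-9\right) = 270$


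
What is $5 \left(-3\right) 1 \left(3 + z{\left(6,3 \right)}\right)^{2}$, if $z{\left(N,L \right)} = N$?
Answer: $-1215$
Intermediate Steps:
$5 \left(-3\right) 1 \left(3 + z{\left(6,3 \right)}\right)^{2} = 5 \left(-3\right) 1 \left(3 + 6\right)^{2} = \left(-15\right) 1 \cdot 9^{2} = \left(-15\right) 81 = -1215$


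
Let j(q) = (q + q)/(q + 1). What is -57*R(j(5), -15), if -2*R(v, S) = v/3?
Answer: 95/6 ≈ 15.833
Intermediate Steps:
j(q) = 2*q/(1 + q) (j(q) = (2*q)/(1 + q) = 2*q/(1 + q))
R(v, S) = -v/6 (R(v, S) = -v/(2*3) = -v/6)
-57*R(j(5), -15) = -(-19)*2*5/(1 + 5)/2 = -(-19)*2*5/6/2 = -(-19)*2*5*(⅙)/2 = -(-19)*5/(2*3) = -57*(-5/18) = 95/6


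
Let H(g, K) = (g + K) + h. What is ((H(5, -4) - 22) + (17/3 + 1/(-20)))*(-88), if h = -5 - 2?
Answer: 29546/15 ≈ 1969.7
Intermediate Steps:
h = -7
H(g, K) = -7 + K + g (H(g, K) = (g + K) - 7 = (K + g) - 7 = -7 + K + g)
((H(5, -4) - 22) + (17/3 + 1/(-20)))*(-88) = (((-7 - 4 + 5) - 22) + (17/3 + 1/(-20)))*(-88) = ((-6 - 22) + (17*(⅓) + 1*(-1/20)))*(-88) = (-28 + (17/3 - 1/20))*(-88) = (-28 + 337/60)*(-88) = -1343/60*(-88) = 29546/15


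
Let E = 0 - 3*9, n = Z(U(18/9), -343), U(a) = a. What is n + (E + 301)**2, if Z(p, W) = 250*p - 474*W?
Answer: 238158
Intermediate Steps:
Z(p, W) = -474*W + 250*p
n = 163082 (n = -474*(-343) + 250*(18/9) = 162582 + 250*(18*(1/9)) = 162582 + 250*2 = 162582 + 500 = 163082)
E = -27 (E = 0 - 27 = -27)
n + (E + 301)**2 = 163082 + (-27 + 301)**2 = 163082 + 274**2 = 163082 + 75076 = 238158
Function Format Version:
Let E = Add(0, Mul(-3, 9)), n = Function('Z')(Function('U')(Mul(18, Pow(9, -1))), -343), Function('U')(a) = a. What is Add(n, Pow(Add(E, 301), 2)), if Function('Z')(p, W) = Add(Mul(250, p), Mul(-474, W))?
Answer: 238158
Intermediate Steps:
Function('Z')(p, W) = Add(Mul(-474, W), Mul(250, p))
n = 163082 (n = Add(Mul(-474, -343), Mul(250, Mul(18, Pow(9, -1)))) = Add(162582, Mul(250, Mul(18, Rational(1, 9)))) = Add(162582, Mul(250, 2)) = Add(162582, 500) = 163082)
E = -27 (E = Add(0, -27) = -27)
Add(n, Pow(Add(E, 301), 2)) = Add(163082, Pow(Add(-27, 301), 2)) = Add(163082, Pow(274, 2)) = Add(163082, 75076) = 238158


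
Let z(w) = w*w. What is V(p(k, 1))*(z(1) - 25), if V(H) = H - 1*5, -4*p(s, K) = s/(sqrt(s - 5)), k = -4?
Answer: 120 + 8*I ≈ 120.0 + 8.0*I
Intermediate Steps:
p(s, K) = -s/(4*sqrt(-5 + s)) (p(s, K) = -s/(4*(sqrt(s - 5))) = -s/(4*(sqrt(-5 + s))) = -s/(4*sqrt(-5 + s)))
V(H) = -5 + H (V(H) = H - 5 = -5 + H)
z(w) = w**2
V(p(k, 1))*(z(1) - 25) = (-5 - 1/4*(-4)/sqrt(-5 - 4))*(1**2 - 25) = (-5 - 1/4*(-4)/sqrt(-9))*(1 - 25) = (-5 - 1/4*(-4)*(-I/3))*(-24) = (-5 - I/3)*(-24) = 120 + 8*I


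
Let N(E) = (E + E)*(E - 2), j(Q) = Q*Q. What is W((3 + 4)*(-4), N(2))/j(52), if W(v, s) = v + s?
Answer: -7/676 ≈ -0.010355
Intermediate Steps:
j(Q) = Q**2
N(E) = 2*E*(-2 + E) (N(E) = (2*E)*(-2 + E) = 2*E*(-2 + E))
W(v, s) = s + v
W((3 + 4)*(-4), N(2))/j(52) = (2*2*(-2 + 2) + (3 + 4)*(-4))/(52**2) = (2*2*0 + 7*(-4))/2704 = (0 - 28)*(1/2704) = -28*1/2704 = -7/676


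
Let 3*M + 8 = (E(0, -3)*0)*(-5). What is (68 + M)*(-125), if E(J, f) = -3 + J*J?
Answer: -24500/3 ≈ -8166.7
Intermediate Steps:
E(J, f) = -3 + J²
M = -8/3 (M = -8/3 + (((-3 + 0²)*0)*(-5))/3 = -8/3 + (((-3 + 0)*0)*(-5))/3 = -8/3 + (-3*0*(-5))/3 = -8/3 + (0*(-5))/3 = -8/3 + (⅓)*0 = -8/3 + 0 = -8/3 ≈ -2.6667)
(68 + M)*(-125) = (68 - 8/3)*(-125) = (196/3)*(-125) = -24500/3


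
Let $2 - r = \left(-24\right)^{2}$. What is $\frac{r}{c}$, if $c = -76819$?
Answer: $\frac{574}{76819} \approx 0.0074721$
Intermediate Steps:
$r = -574$ ($r = 2 - \left(-24\right)^{2} = 2 - 576 = -574$)
$\frac{r}{c} = - \frac{574}{-76819} = \left(-574\right) \left(- \frac{1}{76819}\right) = \frac{574}{76819}$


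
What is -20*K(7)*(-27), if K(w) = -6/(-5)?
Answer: 648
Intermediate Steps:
K(w) = 6/5 (K(w) = -6*(-⅕) = 6/5)
-20*K(7)*(-27) = -20*6/5*(-27) = -24*(-27) = 648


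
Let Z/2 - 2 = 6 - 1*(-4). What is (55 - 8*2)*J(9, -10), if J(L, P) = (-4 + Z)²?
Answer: 15600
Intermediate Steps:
Z = 24 (Z = 4 + 2*(6 - 1*(-4)) = 4 + 2*(6 + 4) = 4 + 2*10 = 4 + 20 = 24)
J(L, P) = 400 (J(L, P) = (-4 + 24)² = 20² = 400)
(55 - 8*2)*J(9, -10) = (55 - 8*2)*400 = (55 - 16)*400 = 39*400 = 15600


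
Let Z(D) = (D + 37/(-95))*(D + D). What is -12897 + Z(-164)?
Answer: 3897161/95 ≈ 41023.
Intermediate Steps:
Z(D) = 2*D*(-37/95 + D) (Z(D) = (D + 37*(-1/95))*(2*D) = (D - 37/95)*(2*D) = (-37/95 + D)*(2*D) = 2*D*(-37/95 + D))
-12897 + Z(-164) = -12897 + (2/95)*(-164)*(-37 + 95*(-164)) = -12897 + (2/95)*(-164)*(-37 - 15580) = -12897 + (2/95)*(-164)*(-15617) = -12897 + 5122376/95 = 3897161/95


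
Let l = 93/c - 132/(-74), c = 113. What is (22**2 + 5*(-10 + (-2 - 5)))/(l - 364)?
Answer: -238317/215855 ≈ -1.1041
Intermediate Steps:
l = 10899/4181 (l = 93/113 - 132/(-74) = 93*(1/113) - 132*(-1/74) = 93/113 + 66/37 = 10899/4181 ≈ 2.6068)
(22**2 + 5*(-10 + (-2 - 5)))/(l - 364) = (22**2 + 5*(-10 + (-2 - 5)))/(10899/4181 - 364) = (484 + 5*(-10 - 7))/(-1510985/4181) = (484 + 5*(-17))*(-4181/1510985) = (484 - 85)*(-4181/1510985) = 399*(-4181/1510985) = -238317/215855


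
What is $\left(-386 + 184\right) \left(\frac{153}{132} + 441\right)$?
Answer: $- \frac{1964955}{22} \approx -89316.0$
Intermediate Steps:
$\left(-386 + 184\right) \left(\frac{153}{132} + 441\right) = - 202 \left(153 \cdot \frac{1}{132} + 441\right) = - 202 \left(\frac{51}{44} + 441\right) = \left(-202\right) \frac{19455}{44} = - \frac{1964955}{22}$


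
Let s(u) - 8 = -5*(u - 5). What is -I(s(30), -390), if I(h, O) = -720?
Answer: 720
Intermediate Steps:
s(u) = 33 - 5*u (s(u) = 8 - 5*(u - 5) = 8 - 5*(-5 + u) = 8 + (25 - 5*u) = 33 - 5*u)
-I(s(30), -390) = -1*(-720) = 720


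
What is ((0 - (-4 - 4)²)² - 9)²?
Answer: 16703569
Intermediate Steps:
((0 - (-4 - 4)²)² - 9)² = ((0 - 1*(-8)²)² - 9)² = ((0 - 1*64)² - 9)² = ((0 - 64)² - 9)² = ((-64)² - 9)² = (4096 - 9)² = 4087² = 16703569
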